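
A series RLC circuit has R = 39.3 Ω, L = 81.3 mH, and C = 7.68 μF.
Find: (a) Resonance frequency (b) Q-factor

Step 1 — Resonance condition Im(Z)=0 gives ω₀ = 1/√(LC).
Step 2 — ω₀ = 1/√(0.0813·7.68e-06) = 1266 rad/s.
Step 3 — f₀ = ω₀/(2π) = 201.4 Hz.
Step 4 — Series Q: Q = ω₀L/R = 1266·0.0813/39.3 = 2.618.

(a) f₀ = 201.4 Hz  (b) Q = 2.618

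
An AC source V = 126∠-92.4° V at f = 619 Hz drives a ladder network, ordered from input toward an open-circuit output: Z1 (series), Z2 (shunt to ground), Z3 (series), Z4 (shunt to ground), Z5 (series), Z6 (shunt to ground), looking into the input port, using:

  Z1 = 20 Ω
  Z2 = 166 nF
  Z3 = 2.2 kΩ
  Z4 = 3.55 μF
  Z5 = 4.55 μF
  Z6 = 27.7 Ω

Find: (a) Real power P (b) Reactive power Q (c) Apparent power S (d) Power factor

Step 1 — Angular frequency: ω = 2π·f = 2π·619 = 3889 rad/s.
Step 2 — Component impedances:
  Z1: Z = R = 20 Ω
  Z2: Z = 1/(jωC) = -j/(ω·C) = 0 - j1549 Ω
  Z3: Z = R = 2200 Ω
  Z4: Z = 1/(jωC) = -j/(ω·C) = 0 - j72.43 Ω
  Z5: Z = 1/(jωC) = -j/(ω·C) = 0 - j56.51 Ω
  Z6: Z = R = 27.7 Ω
Step 3 — Ladder network (open output): work backward from the far end, alternating series and parallel combinations. Z_in = 737.8 - j1035 Ω = 1271∠-54.5° Ω.
Step 4 — Source phasor: V = 126∠-92.4° V = -5.276 - j125.9 V.
Step 5 — Current: I = V / Z = 0.07825 - j0.06091 A = 0.09916∠-37.9° A.
Step 6 — Complex power: S = V·I* = 7.254 - j10.17 VA.
Step 7 — Real power: P = Re(S) = 7.254 W.
Step 8 — Reactive power: Q = Im(S) = -10.17 VAR.
Step 9 — Apparent power: |S| = 12.49 VA.
Step 10 — Power factor: PF = P/|S| = 0.5806 (leading).

(a) P = 7.254 W  (b) Q = -10.17 VAR  (c) S = 12.49 VA  (d) PF = 0.5806 (leading)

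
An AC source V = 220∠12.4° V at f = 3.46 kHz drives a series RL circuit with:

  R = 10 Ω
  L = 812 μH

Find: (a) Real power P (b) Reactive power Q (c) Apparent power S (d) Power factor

Step 1 — Angular frequency: ω = 2π·f = 2π·3460 = 2.174e+04 rad/s.
Step 2 — Component impedances:
  R: Z = R = 10 Ω
  L: Z = jωL = j·2.174e+04·0.000812 = 0 + j17.65 Ω
Step 3 — Series combination: Z_total = R + L = 10 + j17.65 Ω = 20.29∠60.5° Ω.
Step 4 — Source phasor: V = 220∠12.4° V = 214.9 + j47.24 V.
Step 5 — Current: I = V / Z = 7.246 - j8.067 A = 10.84∠-48.1° A.
Step 6 — Complex power: S = V·I* = 1176 + j2076 VA.
Step 7 — Real power: P = Re(S) = 1176 W.
Step 8 — Reactive power: Q = Im(S) = 2076 VAR.
Step 9 — Apparent power: |S| = 2386 VA.
Step 10 — Power factor: PF = P/|S| = 0.4929 (lagging).

(a) P = 1176 W  (b) Q = 2076 VAR  (c) S = 2386 VA  (d) PF = 0.4929 (lagging)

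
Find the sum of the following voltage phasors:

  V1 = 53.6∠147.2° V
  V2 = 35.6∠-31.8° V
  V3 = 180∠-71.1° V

Step 1 — Convert each phasor to rectangular form:
  V1 = 53.6·(cos(147.2°) + j·sin(147.2°)) = -45.05 + j29.04 V
  V2 = 35.6·(cos(-31.8°) + j·sin(-31.8°)) = 30.26 - j18.76 V
  V3 = 180·(cos(-71.1°) + j·sin(-71.1°)) = 58.31 - j170.3 V
Step 2 — Sum components: V_total = 43.51 - j160 V.
Step 3 — Convert to polar: |V_total| = 165.8 V, ∠V_total = -74.8°.

V_total = 165.8∠-74.8° V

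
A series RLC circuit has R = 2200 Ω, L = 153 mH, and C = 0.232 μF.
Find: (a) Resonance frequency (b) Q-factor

Step 1 — Resonance condition Im(Z)=0 gives ω₀ = 1/√(LC).
Step 2 — ω₀ = 1/√(0.153·2.32e-07) = 5308 rad/s.
Step 3 — f₀ = ω₀/(2π) = 844.8 Hz.
Step 4 — Series Q: Q = ω₀L/R = 5308·0.153/2200 = 0.3691.

(a) f₀ = 844.8 Hz  (b) Q = 0.3691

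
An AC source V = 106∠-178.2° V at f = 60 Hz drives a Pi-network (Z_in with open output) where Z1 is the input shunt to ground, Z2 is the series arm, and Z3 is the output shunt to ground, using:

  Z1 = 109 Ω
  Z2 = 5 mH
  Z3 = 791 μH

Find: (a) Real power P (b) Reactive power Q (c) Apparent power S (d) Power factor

Step 1 — Angular frequency: ω = 2π·f = 2π·60 = 377 rad/s.
Step 2 — Component impedances:
  Z1: Z = R = 109 Ω
  Z2: Z = jωL = j·377·0.005 = 0 + j1.885 Ω
  Z3: Z = jωL = j·377·0.000791 = 0 + j0.2982 Ω
Step 3 — With open output, the series arm Z2 and the output shunt Z3 appear in series to ground: Z2 + Z3 = 0 + j2.183 Ω.
Step 4 — Parallel with input shunt Z1: Z_in = Z1 || (Z2 + Z3) = 0.04371 + j2.182 Ω = 2.183∠88.9° Ω.
Step 5 — Source phasor: V = 106∠-178.2° V = -105.9 - j3.33 V.
Step 6 — Current: I = V / Z = -2.497 + j48.5 A = 48.56∠92.9° A.
Step 7 — Complex power: S = V·I* = 103.1 + j5147 VA.
Step 8 — Real power: P = Re(S) = 103.1 W.
Step 9 — Reactive power: Q = Im(S) = 5147 VAR.
Step 10 — Apparent power: |S| = 5148 VA.
Step 11 — Power factor: PF = P/|S| = 0.02002 (lagging).

(a) P = 103.1 W  (b) Q = 5147 VAR  (c) S = 5148 VA  (d) PF = 0.02002 (lagging)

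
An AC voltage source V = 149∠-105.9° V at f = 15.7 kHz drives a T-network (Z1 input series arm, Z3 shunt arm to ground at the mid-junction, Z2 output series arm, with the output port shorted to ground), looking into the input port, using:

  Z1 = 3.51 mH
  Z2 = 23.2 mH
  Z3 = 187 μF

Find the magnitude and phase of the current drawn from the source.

Step 1 — Angular frequency: ω = 2π·f = 2π·1.57e+04 = 9.865e+04 rad/s.
Step 2 — Component impedances:
  Z1: Z = jωL = j·9.865e+04·0.00351 = 0 + j346.2 Ω
  Z2: Z = jωL = j·9.865e+04·0.0232 = 0 + j2289 Ω
  Z3: Z = 1/(jωC) = -j/(ω·C) = 0 - j0.05421 Ω
Step 3 — With the output port shorted to ground, the output series arm Z2 runs from the junction to ground; the shunt arm Z3 also runs from the junction to ground. They appear in parallel: Z3 || Z2 = 0 - j0.05421 Ω.
Step 4 — Series with input arm Z1: Z_in = Z1 + (Z3 || Z2) = 0 + j346.2 Ω = 346.2∠90.0° Ω.
Step 5 — Source phasor: V = 149∠-105.9° V = -40.82 - j143.3 V.
Step 6 — Ohm's law: I = V / Z_total = (-40.82 - j143.3) / (0 + j346.2) = -0.4139 + j0.1179 A.
Step 7 — Convert to polar: |I| = 0.4304 A, ∠I = 164.1°.

I = 0.4304∠164.1° A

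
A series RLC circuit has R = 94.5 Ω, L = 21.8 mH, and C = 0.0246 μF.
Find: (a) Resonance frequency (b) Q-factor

Step 1 — Resonance condition Im(Z)=0 gives ω₀ = 1/√(LC).
Step 2 — ω₀ = 1/√(0.0218·2.46e-08) = 4.318e+04 rad/s.
Step 3 — f₀ = ω₀/(2π) = 6873 Hz.
Step 4 — Series Q: Q = ω₀L/R = 4.318e+04·0.0218/94.5 = 9.962.

(a) f₀ = 6873 Hz  (b) Q = 9.962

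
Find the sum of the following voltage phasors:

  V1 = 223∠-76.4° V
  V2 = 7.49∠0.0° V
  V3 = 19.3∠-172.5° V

Step 1 — Convert each phasor to rectangular form:
  V1 = 223·(cos(-76.4°) + j·sin(-76.4°)) = 52.44 - j216.7 V
  V2 = 7.49·(cos(0.0°) + j·sin(0.0°)) = 7.49 V
  V3 = 19.3·(cos(-172.5°) + j·sin(-172.5°)) = -19.13 - j2.519 V
Step 2 — Sum components: V_total = 40.79 - j219.3 V.
Step 3 — Convert to polar: |V_total| = 223 V, ∠V_total = -79.5°.

V_total = 223∠-79.5° V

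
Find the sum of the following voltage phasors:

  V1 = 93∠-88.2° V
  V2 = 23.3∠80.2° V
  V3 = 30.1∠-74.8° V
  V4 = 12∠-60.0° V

Step 1 — Convert each phasor to rectangular form:
  V1 = 93·(cos(-88.2°) + j·sin(-88.2°)) = 2.921 - j92.95 V
  V2 = 23.3·(cos(80.2°) + j·sin(80.2°)) = 3.966 + j22.96 V
  V3 = 30.1·(cos(-74.8°) + j·sin(-74.8°)) = 7.892 - j29.05 V
  V4 = 12·(cos(-60.0°) + j·sin(-60.0°)) = 6 - j10.39 V
Step 2 — Sum components: V_total = 20.78 - j109.4 V.
Step 3 — Convert to polar: |V_total| = 111.4 V, ∠V_total = -79.2°.

V_total = 111.4∠-79.2° V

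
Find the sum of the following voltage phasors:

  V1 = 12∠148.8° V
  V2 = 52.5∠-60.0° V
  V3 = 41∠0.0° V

Step 1 — Convert each phasor to rectangular form:
  V1 = 12·(cos(148.8°) + j·sin(148.8°)) = -10.26 + j6.216 V
  V2 = 52.5·(cos(-60.0°) + j·sin(-60.0°)) = 26.25 - j45.47 V
  V3 = 41·(cos(0.0°) + j·sin(0.0°)) = 41 V
Step 2 — Sum components: V_total = 56.99 - j39.25 V.
Step 3 — Convert to polar: |V_total| = 69.19 V, ∠V_total = -34.6°.

V_total = 69.19∠-34.6° V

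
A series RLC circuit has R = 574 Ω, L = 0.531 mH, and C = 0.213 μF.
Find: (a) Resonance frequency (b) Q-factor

Step 1 — Resonance condition Im(Z)=0 gives ω₀ = 1/√(LC).
Step 2 — ω₀ = 1/√(0.000531·2.13e-07) = 9.403e+04 rad/s.
Step 3 — f₀ = ω₀/(2π) = 1.497e+04 Hz.
Step 4 — Series Q: Q = ω₀L/R = 9.403e+04·0.000531/574 = 0.08699.

(a) f₀ = 1.497e+04 Hz  (b) Q = 0.08699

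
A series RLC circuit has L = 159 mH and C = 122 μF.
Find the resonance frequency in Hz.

Step 1 — Resonance condition Im(Z)=0 gives ω₀ = 1/√(LC).
Step 2 — ω₀ = 1/√(0.159·0.000122) = 227.1 rad/s.
Step 3 — f₀ = ω₀/(2π) = 36.14 Hz.

f₀ = 36.14 Hz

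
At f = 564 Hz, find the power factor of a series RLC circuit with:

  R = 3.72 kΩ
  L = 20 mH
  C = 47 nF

Step 1 — Angular frequency: ω = 2π·f = 2π·564 = 3544 rad/s.
Step 2 — Component impedances:
  R: Z = R = 3720 Ω
  L: Z = jωL = j·3544·0.02 = 0 + j70.87 Ω
  C: Z = 1/(jωC) = -j/(ω·C) = 0 - j6004 Ω
Step 3 — Series combination: Z_total = R + L + C = 3720 - j5933 Ω = 7003∠-57.9° Ω.
Step 4 — Power factor: PF = cos(φ) = Re(Z)/|Z| = 3720/7003 = 0.5312.
Step 5 — Type: Im(Z) = -5933 ⇒ leading (phase φ = -57.9°).

PF = 0.5312 (leading, φ = -57.9°)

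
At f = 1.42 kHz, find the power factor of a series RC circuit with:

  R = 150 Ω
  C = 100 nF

Step 1 — Angular frequency: ω = 2π·f = 2π·1420 = 8922 rad/s.
Step 2 — Component impedances:
  R: Z = R = 150 Ω
  C: Z = 1/(jωC) = -j/(ω·C) = 0 - j1121 Ω
Step 3 — Series combination: Z_total = R + C = 150 - j1121 Ω = 1131∠-82.4° Ω.
Step 4 — Power factor: PF = cos(φ) = Re(Z)/|Z| = 150/1131 = 0.1326.
Step 5 — Type: Im(Z) = -1121 ⇒ leading (phase φ = -82.4°).

PF = 0.1326 (leading, φ = -82.4°)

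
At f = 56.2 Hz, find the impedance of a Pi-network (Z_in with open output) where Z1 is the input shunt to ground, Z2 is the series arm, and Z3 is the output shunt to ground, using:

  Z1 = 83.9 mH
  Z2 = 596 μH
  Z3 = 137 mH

Step 1 — Angular frequency: ω = 2π·f = 2π·56.2 = 353.1 rad/s.
Step 2 — Component impedances:
  Z1: Z = jωL = j·353.1·0.0839 = 0 + j29.63 Ω
  Z2: Z = jωL = j·353.1·0.000596 = 0 + j0.2105 Ω
  Z3: Z = jωL = j·353.1·0.137 = 0 + j48.38 Ω
Step 3 — With open output, the series arm Z2 and the output shunt Z3 appear in series to ground: Z2 + Z3 = 0 + j48.59 Ω.
Step 4 — Parallel with input shunt Z1: Z_in = Z1 || (Z2 + Z3) = 0 + j18.4 Ω = 18.4∠90.0° Ω.

Z = 0 + j18.4 Ω = 18.4∠90.0° Ω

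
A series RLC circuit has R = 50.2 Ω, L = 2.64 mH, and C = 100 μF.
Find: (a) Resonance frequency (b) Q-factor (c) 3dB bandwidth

Step 1 — Resonance: ω₀ = 1/√(LC) = 1/√(0.00264·0.0001) = 1946 rad/s.
Step 2 — f₀ = ω₀/(2π) = 309.8 Hz.
Step 3 — Series Q: Q = ω₀L/R = 1946·0.00264/50.2 = 0.1024.
Step 4 — Bandwidth: Δω = ω₀/Q = 1.902e+04 rad/s; BW = Δω/(2π) = 3026 Hz.

(a) f₀ = 309.8 Hz  (b) Q = 0.1024  (c) BW = 3026 Hz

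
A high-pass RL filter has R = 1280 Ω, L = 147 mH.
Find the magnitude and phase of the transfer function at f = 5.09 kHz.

Step 1 — Angular frequency: ω = 2π·5090 = 3.198e+04 rad/s.
Step 2 — Transfer function: H(jω) = jωL/(R + jωL).
Step 3 — Numerator jωL = j·4701; denominator R + jωL = 1280 + j4701.
Step 4 — H = 0.931 + j0.2535.
Step 5 — Magnitude: |H| = 0.9649 (-0.3 dB); phase: φ = 15.2°.

|H| = 0.9649 (-0.3 dB), φ = 15.2°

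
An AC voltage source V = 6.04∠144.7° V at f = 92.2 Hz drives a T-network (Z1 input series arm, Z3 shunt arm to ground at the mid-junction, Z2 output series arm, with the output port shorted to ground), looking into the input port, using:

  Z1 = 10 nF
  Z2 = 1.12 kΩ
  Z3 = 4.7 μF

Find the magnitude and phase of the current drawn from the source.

Step 1 — Angular frequency: ω = 2π·f = 2π·92.2 = 579.3 rad/s.
Step 2 — Component impedances:
  Z1: Z = 1/(jωC) = -j/(ω·C) = 0 - j1.726e+05 Ω
  Z2: Z = R = 1120 Ω
  Z3: Z = 1/(jωC) = -j/(ω·C) = 0 - j367.3 Ω
Step 3 — With the output port shorted to ground, the output series arm Z2 runs from the junction to ground; the shunt arm Z3 also runs from the junction to ground. They appear in parallel: Z3 || Z2 = 108.7 - j331.6 Ω.
Step 4 — Series with input arm Z1: Z_in = Z1 + (Z3 || Z2) = 108.7 - j1.73e+05 Ω = 1.73e+05∠-90.0° Ω.
Step 5 — Source phasor: V = 6.04∠144.7° V = -4.929 + j3.49 V.
Step 6 — Ohm's law: I = V / Z_total = (-4.929 + j3.49) / (108.7 - j1.73e+05) = -2.02e-05 - j2.849e-05 A.
Step 7 — Convert to polar: |I| = 3.492e-05 A, ∠I = -125.3°.

I = 3.492e-05∠-125.3° A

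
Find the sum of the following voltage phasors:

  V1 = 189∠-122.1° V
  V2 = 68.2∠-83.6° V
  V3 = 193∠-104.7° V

Step 1 — Convert each phasor to rectangular form:
  V1 = 189·(cos(-122.1°) + j·sin(-122.1°)) = -100.4 - j160.1 V
  V2 = 68.2·(cos(-83.6°) + j·sin(-83.6°)) = 7.602 - j67.77 V
  V3 = 193·(cos(-104.7°) + j·sin(-104.7°)) = -48.98 - j186.7 V
Step 2 — Sum components: V_total = -141.8 - j414.6 V.
Step 3 — Convert to polar: |V_total| = 438.1 V, ∠V_total = -108.9°.

V_total = 438.1∠-108.9° V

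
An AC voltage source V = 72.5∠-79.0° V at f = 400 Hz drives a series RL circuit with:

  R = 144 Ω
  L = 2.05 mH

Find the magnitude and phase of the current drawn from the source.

Step 1 — Angular frequency: ω = 2π·f = 2π·400 = 2513 rad/s.
Step 2 — Component impedances:
  R: Z = R = 144 Ω
  L: Z = jωL = j·2513·0.00205 = 0 + j5.152 Ω
Step 3 — Series combination: Z_total = R + L = 144 + j5.152 Ω = 144.1∠2.0° Ω.
Step 4 — Source phasor: V = 72.5∠-79.0° V = 13.83 - j71.17 V.
Step 5 — Ohm's law: I = V / Z_total = (13.83 - j71.17) / (144 + j5.152) = 0.07828 - j0.497 A.
Step 6 — Convert to polar: |I| = 0.5032 A, ∠I = -81.0°.

I = 0.5032∠-81.0° A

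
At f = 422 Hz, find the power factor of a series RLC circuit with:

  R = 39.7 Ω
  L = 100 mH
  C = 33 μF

Step 1 — Angular frequency: ω = 2π·f = 2π·422 = 2652 rad/s.
Step 2 — Component impedances:
  R: Z = R = 39.7 Ω
  L: Z = jωL = j·2652·0.1 = 0 + j265.2 Ω
  C: Z = 1/(jωC) = -j/(ω·C) = 0 - j11.43 Ω
Step 3 — Series combination: Z_total = R + L + C = 39.7 + j253.7 Ω = 256.8∠81.1° Ω.
Step 4 — Power factor: PF = cos(φ) = Re(Z)/|Z| = 39.7/256.8 = 0.1546.
Step 5 — Type: Im(Z) = 253.7 ⇒ lagging (phase φ = 81.1°).

PF = 0.1546 (lagging, φ = 81.1°)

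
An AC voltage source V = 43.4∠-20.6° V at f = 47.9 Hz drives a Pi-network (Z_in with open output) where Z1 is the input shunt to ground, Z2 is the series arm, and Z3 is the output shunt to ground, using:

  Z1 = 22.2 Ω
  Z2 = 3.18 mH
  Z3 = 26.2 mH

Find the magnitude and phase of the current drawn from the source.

Step 1 — Angular frequency: ω = 2π·f = 2π·47.9 = 301 rad/s.
Step 2 — Component impedances:
  Z1: Z = R = 22.2 Ω
  Z2: Z = jωL = j·301·0.00318 = 0 + j0.9571 Ω
  Z3: Z = jωL = j·301·0.0262 = 0 + j7.885 Ω
Step 3 — With open output, the series arm Z2 and the output shunt Z3 appear in series to ground: Z2 + Z3 = 0 + j8.842 Ω.
Step 4 — Parallel with input shunt Z1: Z_in = Z1 || (Z2 + Z3) = 3.04 + j7.632 Ω = 8.215∠68.3° Ω.
Step 5 — Source phasor: V = 43.4∠-20.6° V = 40.62 - j15.27 V.
Step 6 — Ohm's law: I = V / Z_total = (40.62 - j15.27) / (3.04 + j7.632) = 0.103 - j5.282 A.
Step 7 — Convert to polar: |I| = 5.283 A, ∠I = -88.9°.

I = 5.283∠-88.9° A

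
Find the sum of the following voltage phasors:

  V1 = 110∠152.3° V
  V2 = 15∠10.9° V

Step 1 — Convert each phasor to rectangular form:
  V1 = 110·(cos(152.3°) + j·sin(152.3°)) = -97.39 + j51.13 V
  V2 = 15·(cos(10.9°) + j·sin(10.9°)) = 14.73 + j2.836 V
Step 2 — Sum components: V_total = -82.66 + j53.97 V.
Step 3 — Convert to polar: |V_total| = 98.72 V, ∠V_total = 146.9°.

V_total = 98.72∠146.9° V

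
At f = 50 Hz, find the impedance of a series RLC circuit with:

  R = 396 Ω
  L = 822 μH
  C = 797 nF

Step 1 — Angular frequency: ω = 2π·f = 2π·50 = 314.2 rad/s.
Step 2 — Component impedances:
  R: Z = R = 396 Ω
  L: Z = jωL = j·314.2·0.000822 = 0 + j0.2582 Ω
  C: Z = 1/(jωC) = -j/(ω·C) = 0 - j3994 Ω
Step 3 — Series combination: Z_total = R + L + C = 396 - j3994 Ω = 4013∠-84.3° Ω.

Z = 396 - j3994 Ω = 4013∠-84.3° Ω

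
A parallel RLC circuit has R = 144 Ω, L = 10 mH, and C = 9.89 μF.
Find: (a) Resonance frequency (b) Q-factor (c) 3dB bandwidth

Step 1 — Resonance: ω₀ = 1/√(LC) = 1/√(0.01·9.89e-06) = 3180 rad/s.
Step 2 — f₀ = ω₀/(2π) = 506.1 Hz.
Step 3 — Parallel Q: Q = R/(ω₀L) = 144/(3180·0.01) = 4.529.
Step 4 — Bandwidth: Δω = ω₀/Q = 702.2 rad/s; BW = Δω/(2π) = 111.8 Hz.

(a) f₀ = 506.1 Hz  (b) Q = 4.529  (c) BW = 111.8 Hz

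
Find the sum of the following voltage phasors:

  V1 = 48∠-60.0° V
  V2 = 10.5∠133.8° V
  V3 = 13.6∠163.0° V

Step 1 — Convert each phasor to rectangular form:
  V1 = 48·(cos(-60.0°) + j·sin(-60.0°)) = 24 - j41.57 V
  V2 = 10.5·(cos(133.8°) + j·sin(133.8°)) = -7.268 + j7.578 V
  V3 = 13.6·(cos(163.0°) + j·sin(163.0°)) = -13.01 + j3.976 V
Step 2 — Sum components: V_total = 3.727 - j30.01 V.
Step 3 — Convert to polar: |V_total| = 30.24 V, ∠V_total = -82.9°.

V_total = 30.24∠-82.9° V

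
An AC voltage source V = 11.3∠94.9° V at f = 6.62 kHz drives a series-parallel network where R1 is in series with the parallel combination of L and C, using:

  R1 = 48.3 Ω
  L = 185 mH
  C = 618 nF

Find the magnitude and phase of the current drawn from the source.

Step 1 — Angular frequency: ω = 2π·f = 2π·6620 = 4.159e+04 rad/s.
Step 2 — Component impedances:
  R1: Z = R = 48.3 Ω
  L: Z = jωL = j·4.159e+04·0.185 = 0 + j7695 Ω
  C: Z = 1/(jωC) = -j/(ω·C) = 0 - j38.9 Ω
Step 3 — Parallel branch: L || C = 1/(1/L + 1/C) = 0 - j39.1 Ω.
Step 4 — Series with R1: Z_total = R1 + (L || C) = 48.3 - j39.1 Ω = 62.14∠-39.0° Ω.
Step 5 — Source phasor: V = 11.3∠94.9° V = -0.9652 + j11.26 V.
Step 6 — Ohm's law: I = V / Z_total = (-0.9652 + j11.26) / (48.3 - j39.1) = -0.1261 + j0.131 A.
Step 7 — Convert to polar: |I| = 0.1818 A, ∠I = 133.9°.

I = 0.1818∠133.9° A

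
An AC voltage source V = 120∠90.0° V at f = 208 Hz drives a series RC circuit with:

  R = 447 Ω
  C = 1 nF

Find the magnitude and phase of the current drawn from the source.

Step 1 — Angular frequency: ω = 2π·f = 2π·208 = 1307 rad/s.
Step 2 — Component impedances:
  R: Z = R = 447 Ω
  C: Z = 1/(jωC) = -j/(ω·C) = 0 - j7.652e+05 Ω
Step 3 — Series combination: Z_total = R + C = 447 - j7.652e+05 Ω = 7.652e+05∠-90.0° Ω.
Step 4 — Source phasor: V = 120∠90.0° V = 0 + j120 V.
Step 5 — Ohm's law: I = V / Z_total = (0 + j120) / (447 - j7.652e+05) = -0.0001568 + j9.162e-08 A.
Step 6 — Convert to polar: |I| = 0.0001568 A, ∠I = 180.0°.

I = 0.0001568∠180.0° A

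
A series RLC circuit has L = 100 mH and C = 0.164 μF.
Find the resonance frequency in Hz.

Step 1 — Resonance condition Im(Z)=0 gives ω₀ = 1/√(LC).
Step 2 — ω₀ = 1/√(0.1·1.64e-07) = 7809 rad/s.
Step 3 — f₀ = ω₀/(2π) = 1243 Hz.

f₀ = 1243 Hz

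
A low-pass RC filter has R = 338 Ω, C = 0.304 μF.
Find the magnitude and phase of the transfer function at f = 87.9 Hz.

Step 1 — Angular frequency: ω = 2π·87.9 = 552.3 rad/s.
Step 2 — Transfer function: H(jω) = 1/(1 + jωRC).
Step 3 — Denominator: 1 + jωRC = 1 + j·552.3·338·3.04e-07 = 1 + j0.05675.
Step 4 — H = 0.9968 - j0.05657.
Step 5 — Magnitude: |H| = 0.9984 (-0.0 dB); phase: φ = -3.2°.

|H| = 0.9984 (-0.0 dB), φ = -3.2°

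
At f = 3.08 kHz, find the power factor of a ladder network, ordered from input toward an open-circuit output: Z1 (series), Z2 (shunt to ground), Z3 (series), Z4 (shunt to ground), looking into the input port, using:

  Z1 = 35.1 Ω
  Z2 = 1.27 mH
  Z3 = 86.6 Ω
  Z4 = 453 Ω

Step 1 — Angular frequency: ω = 2π·f = 2π·3080 = 1.935e+04 rad/s.
Step 2 — Component impedances:
  Z1: Z = R = 35.1 Ω
  Z2: Z = jωL = j·1.935e+04·0.00127 = 0 + j24.58 Ω
  Z3: Z = R = 86.6 Ω
  Z4: Z = R = 453 Ω
Step 3 — Ladder network (open output): work backward from the far end, alternating series and parallel combinations. Z_in = 36.22 + j24.53 Ω = 43.74∠34.1° Ω.
Step 4 — Power factor: PF = cos(φ) = Re(Z)/|Z| = 36.217/43.74 = 0.828.
Step 5 — Type: Im(Z) = 24.53 ⇒ lagging (phase φ = 34.1°).

PF = 0.828 (lagging, φ = 34.1°)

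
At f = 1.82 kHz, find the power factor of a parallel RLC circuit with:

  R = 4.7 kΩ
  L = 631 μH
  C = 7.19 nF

Step 1 — Angular frequency: ω = 2π·f = 2π·1820 = 1.144e+04 rad/s.
Step 2 — Component impedances:
  R: Z = R = 4700 Ω
  L: Z = jωL = j·1.144e+04·0.000631 = 0 + j7.216 Ω
  C: Z = 1/(jωC) = -j/(ω·C) = 0 - j1.216e+04 Ω
Step 3 — Parallel combination: 1/Z_total = 1/R + 1/L + 1/C; Z_total = 0.01109 + j7.22 Ω = 7.22∠89.9° Ω.
Step 4 — Power factor: PF = cos(φ) = Re(Z)/|Z| = 0.01109/7.22 = 0.001536.
Step 5 — Type: Im(Z) = 7.22 ⇒ lagging (phase φ = 89.9°).

PF = 0.001536 (lagging, φ = 89.9°)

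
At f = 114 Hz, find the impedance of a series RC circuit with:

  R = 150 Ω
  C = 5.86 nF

Step 1 — Angular frequency: ω = 2π·f = 2π·114 = 716.3 rad/s.
Step 2 — Component impedances:
  R: Z = R = 150 Ω
  C: Z = 1/(jωC) = -j/(ω·C) = 0 - j2.382e+05 Ω
Step 3 — Series combination: Z_total = R + C = 150 - j2.382e+05 Ω = 2.382e+05∠-90.0° Ω.

Z = 150 - j2.382e+05 Ω = 2.382e+05∠-90.0° Ω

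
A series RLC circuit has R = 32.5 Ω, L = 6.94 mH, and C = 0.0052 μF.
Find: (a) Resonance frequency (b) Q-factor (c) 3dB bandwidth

Step 1 — Resonance: ω₀ = 1/√(LC) = 1/√(0.00694·5.2e-09) = 1.665e+05 rad/s.
Step 2 — f₀ = ω₀/(2π) = 2.649e+04 Hz.
Step 3 — Series Q: Q = ω₀L/R = 1.665e+05·0.00694/32.5 = 35.55.
Step 4 — Bandwidth: Δω = ω₀/Q = 4683 rad/s; BW = Δω/(2π) = 745.3 Hz.

(a) f₀ = 2.649e+04 Hz  (b) Q = 35.55  (c) BW = 745.3 Hz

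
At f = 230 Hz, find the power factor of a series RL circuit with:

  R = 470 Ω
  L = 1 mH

Step 1 — Angular frequency: ω = 2π·f = 2π·230 = 1445 rad/s.
Step 2 — Component impedances:
  R: Z = R = 470 Ω
  L: Z = jωL = j·1445·0.001 = 0 + j1.445 Ω
Step 3 — Series combination: Z_total = R + L = 470 + j1.445 Ω = 470∠0.2° Ω.
Step 4 — Power factor: PF = cos(φ) = Re(Z)/|Z| = 470/470 = 1.
Step 5 — Type: Im(Z) = 1.445 ⇒ lagging (phase φ = 0.2°).

PF = 1 (lagging, φ = 0.2°)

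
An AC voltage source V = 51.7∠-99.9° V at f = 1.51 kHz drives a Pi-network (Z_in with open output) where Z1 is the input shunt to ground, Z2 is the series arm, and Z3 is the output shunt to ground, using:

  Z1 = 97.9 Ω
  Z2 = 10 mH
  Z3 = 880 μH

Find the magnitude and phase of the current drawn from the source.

Step 1 — Angular frequency: ω = 2π·f = 2π·1510 = 9488 rad/s.
Step 2 — Component impedances:
  Z1: Z = R = 97.9 Ω
  Z2: Z = jωL = j·9488·0.01 = 0 + j94.88 Ω
  Z3: Z = jωL = j·9488·0.00088 = 0 + j8.349 Ω
Step 3 — With open output, the series arm Z2 and the output shunt Z3 appear in series to ground: Z2 + Z3 = 0 + j103.2 Ω.
Step 4 — Parallel with input shunt Z1: Z_in = Z1 || (Z2 + Z3) = 51.54 + j48.88 Ω = 71.03∠43.5° Ω.
Step 5 — Source phasor: V = 51.7∠-99.9° V = -8.889 - j50.93 V.
Step 6 — Ohm's law: I = V / Z_total = (-8.889 - j50.93) / (51.54 + j48.88) = -0.5842 - j0.4341 A.
Step 7 — Convert to polar: |I| = 0.7278 A, ∠I = -143.4°.

I = 0.7278∠-143.4° A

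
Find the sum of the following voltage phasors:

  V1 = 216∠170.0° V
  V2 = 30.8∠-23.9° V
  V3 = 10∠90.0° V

Step 1 — Convert each phasor to rectangular form:
  V1 = 216·(cos(170.0°) + j·sin(170.0°)) = -212.7 + j37.51 V
  V2 = 30.8·(cos(-23.9°) + j·sin(-23.9°)) = 28.16 - j12.48 V
  V3 = 10·(cos(90.0°) + j·sin(90.0°)) = 0 + j10 V
Step 2 — Sum components: V_total = -184.6 + j35.03 V.
Step 3 — Convert to polar: |V_total| = 187.9 V, ∠V_total = 169.3°.

V_total = 187.9∠169.3° V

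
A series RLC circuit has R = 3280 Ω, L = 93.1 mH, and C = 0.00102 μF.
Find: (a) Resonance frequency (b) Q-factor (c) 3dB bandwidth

Step 1 — Resonance: ω₀ = 1/√(LC) = 1/√(0.0931·1.02e-09) = 1.026e+05 rad/s.
Step 2 — f₀ = ω₀/(2π) = 1.633e+04 Hz.
Step 3 — Series Q: Q = ω₀L/R = 1.026e+05·0.0931/3280 = 2.913.
Step 4 — Bandwidth: Δω = ω₀/Q = 3.523e+04 rad/s; BW = Δω/(2π) = 5607 Hz.

(a) f₀ = 1.633e+04 Hz  (b) Q = 2.913  (c) BW = 5607 Hz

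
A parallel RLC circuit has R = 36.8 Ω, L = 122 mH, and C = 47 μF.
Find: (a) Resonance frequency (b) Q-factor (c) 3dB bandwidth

Step 1 — Resonance: ω₀ = 1/√(LC) = 1/√(0.122·4.7e-05) = 417.6 rad/s.
Step 2 — f₀ = ω₀/(2π) = 66.46 Hz.
Step 3 — Parallel Q: Q = R/(ω₀L) = 36.8/(417.6·0.122) = 0.7223.
Step 4 — Bandwidth: Δω = ω₀/Q = 578.2 rad/s; BW = Δω/(2π) = 92.02 Hz.

(a) f₀ = 66.46 Hz  (b) Q = 0.7223  (c) BW = 92.02 Hz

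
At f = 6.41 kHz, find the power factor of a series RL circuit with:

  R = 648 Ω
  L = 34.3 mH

Step 1 — Angular frequency: ω = 2π·f = 2π·6410 = 4.028e+04 rad/s.
Step 2 — Component impedances:
  R: Z = R = 648 Ω
  L: Z = jωL = j·4.028e+04·0.0343 = 0 + j1381 Ω
Step 3 — Series combination: Z_total = R + L = 648 + j1381 Ω = 1526∠64.9° Ω.
Step 4 — Power factor: PF = cos(φ) = Re(Z)/|Z| = 648/1525.9 = 0.4247.
Step 5 — Type: Im(Z) = 1381 ⇒ lagging (phase φ = 64.9°).

PF = 0.4247 (lagging, φ = 64.9°)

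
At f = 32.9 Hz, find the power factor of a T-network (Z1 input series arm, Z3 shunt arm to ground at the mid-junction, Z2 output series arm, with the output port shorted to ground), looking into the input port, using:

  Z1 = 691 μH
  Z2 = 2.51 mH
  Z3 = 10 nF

Step 1 — Angular frequency: ω = 2π·f = 2π·32.9 = 206.7 rad/s.
Step 2 — Component impedances:
  Z1: Z = jωL = j·206.7·0.000691 = 0 + j0.1428 Ω
  Z2: Z = jωL = j·206.7·0.00251 = 0 + j0.5189 Ω
  Z3: Z = 1/(jωC) = -j/(ω·C) = 0 - j4.838e+05 Ω
Step 3 — With the output port shorted to ground, the output series arm Z2 runs from the junction to ground; the shunt arm Z3 also runs from the junction to ground. They appear in parallel: Z3 || Z2 = 0 + j0.5189 Ω.
Step 4 — Series with input arm Z1: Z_in = Z1 + (Z3 || Z2) = 0 + j0.6617 Ω = 0.6617∠90.0° Ω.
Step 5 — Power factor: PF = cos(φ) = Re(Z)/|Z| = 0/0.6617 = 0.
Step 6 — Type: Im(Z) = 0.6617 ⇒ lagging (phase φ = 90.0°).

PF = 0 (lagging, φ = 90.0°)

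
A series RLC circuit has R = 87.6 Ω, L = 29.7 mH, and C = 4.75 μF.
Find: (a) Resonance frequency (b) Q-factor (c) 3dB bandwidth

Step 1 — Resonance: ω₀ = 1/√(LC) = 1/√(0.0297·4.75e-06) = 2662 rad/s.
Step 2 — f₀ = ω₀/(2π) = 423.7 Hz.
Step 3 — Series Q: Q = ω₀L/R = 2662·0.0297/87.6 = 0.9027.
Step 4 — Bandwidth: Δω = ω₀/Q = 2949 rad/s; BW = Δω/(2π) = 469.4 Hz.

(a) f₀ = 423.7 Hz  (b) Q = 0.9027  (c) BW = 469.4 Hz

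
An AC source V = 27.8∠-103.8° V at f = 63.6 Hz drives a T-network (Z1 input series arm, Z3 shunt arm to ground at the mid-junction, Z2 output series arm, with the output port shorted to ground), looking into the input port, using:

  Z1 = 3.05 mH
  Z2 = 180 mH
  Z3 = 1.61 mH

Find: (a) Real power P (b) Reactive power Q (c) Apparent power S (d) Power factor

Step 1 — Angular frequency: ω = 2π·f = 2π·63.6 = 399.6 rad/s.
Step 2 — Component impedances:
  Z1: Z = jωL = j·399.6·0.00305 = 0 + j1.219 Ω
  Z2: Z = jωL = j·399.6·0.18 = 0 + j71.93 Ω
  Z3: Z = jωL = j·399.6·0.00161 = 0 + j0.6434 Ω
Step 3 — With the output port shorted to ground, the output series arm Z2 runs from the junction to ground; the shunt arm Z3 also runs from the junction to ground. They appear in parallel: Z3 || Z2 = 0 + j0.6377 Ω.
Step 4 — Series with input arm Z1: Z_in = Z1 + (Z3 || Z2) = 0 + j1.856 Ω = 1.856∠90.0° Ω.
Step 5 — Source phasor: V = 27.8∠-103.8° V = -6.631 - j27 V.
Step 6 — Current: I = V / Z = -14.54 + j3.572 A = 14.97∠166.2° A.
Step 7 — Complex power: S = V·I* = 0 + j416.3 VA.
Step 8 — Real power: P = Re(S) = 0 W.
Step 9 — Reactive power: Q = Im(S) = 416.3 VAR.
Step 10 — Apparent power: |S| = 416.3 VA.
Step 11 — Power factor: PF = P/|S| = 0 (lagging).

(a) P = 0 W  (b) Q = 416.3 VAR  (c) S = 416.3 VA  (d) PF = 0 (lagging)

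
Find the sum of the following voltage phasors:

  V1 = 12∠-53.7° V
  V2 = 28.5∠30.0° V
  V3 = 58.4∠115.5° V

Step 1 — Convert each phasor to rectangular form:
  V1 = 12·(cos(-53.7°) + j·sin(-53.7°)) = 7.104 - j9.671 V
  V2 = 28.5·(cos(30.0°) + j·sin(30.0°)) = 24.68 + j14.25 V
  V3 = 58.4·(cos(115.5°) + j·sin(115.5°)) = -25.14 + j52.71 V
Step 2 — Sum components: V_total = 6.644 + j57.29 V.
Step 3 — Convert to polar: |V_total| = 57.67 V, ∠V_total = 83.4°.

V_total = 57.67∠83.4° V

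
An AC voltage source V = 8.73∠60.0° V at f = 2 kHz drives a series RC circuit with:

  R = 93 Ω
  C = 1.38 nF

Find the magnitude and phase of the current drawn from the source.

Step 1 — Angular frequency: ω = 2π·f = 2π·2000 = 1.257e+04 rad/s.
Step 2 — Component impedances:
  R: Z = R = 93 Ω
  C: Z = 1/(jωC) = -j/(ω·C) = 0 - j5.766e+04 Ω
Step 3 — Series combination: Z_total = R + C = 93 - j5.766e+04 Ω = 5.766e+04∠-89.9° Ω.
Step 4 — Source phasor: V = 8.73∠60.0° V = 4.365 + j7.56 V.
Step 5 — Ohm's law: I = V / Z_total = (4.365 + j7.56) / (93 - j5.766e+04) = -0.000131 + j7.591e-05 A.
Step 6 — Convert to polar: |I| = 0.0001514 A, ∠I = 149.9°.

I = 0.0001514∠149.9° A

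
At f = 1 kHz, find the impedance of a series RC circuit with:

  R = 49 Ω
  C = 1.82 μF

Step 1 — Angular frequency: ω = 2π·f = 2π·1000 = 6283 rad/s.
Step 2 — Component impedances:
  R: Z = R = 49 Ω
  C: Z = 1/(jωC) = -j/(ω·C) = 0 - j87.45 Ω
Step 3 — Series combination: Z_total = R + C = 49 - j87.45 Ω = 100.2∠-60.7° Ω.

Z = 49 - j87.45 Ω = 100.2∠-60.7° Ω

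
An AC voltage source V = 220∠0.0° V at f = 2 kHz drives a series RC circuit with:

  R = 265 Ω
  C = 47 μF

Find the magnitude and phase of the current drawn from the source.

Step 1 — Angular frequency: ω = 2π·f = 2π·2000 = 1.257e+04 rad/s.
Step 2 — Component impedances:
  R: Z = R = 265 Ω
  C: Z = 1/(jωC) = -j/(ω·C) = 0 - j1.693 Ω
Step 3 — Series combination: Z_total = R + C = 265 - j1.693 Ω = 265∠-0.4° Ω.
Step 4 — Source phasor: V = 220∠0.0° V = 220 V.
Step 5 — Ohm's law: I = V / Z_total = (220) / (265 - j1.693) = 0.8302 + j0.005304 A.
Step 6 — Convert to polar: |I| = 0.8302 A, ∠I = 0.4°.

I = 0.8302∠0.4° A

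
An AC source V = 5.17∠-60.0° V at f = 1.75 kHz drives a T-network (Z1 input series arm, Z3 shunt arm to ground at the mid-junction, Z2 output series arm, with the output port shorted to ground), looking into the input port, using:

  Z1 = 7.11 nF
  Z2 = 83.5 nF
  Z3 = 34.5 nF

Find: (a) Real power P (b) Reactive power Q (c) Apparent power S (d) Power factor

Step 1 — Angular frequency: ω = 2π·f = 2π·1750 = 1.1e+04 rad/s.
Step 2 — Component impedances:
  Z1: Z = 1/(jωC) = -j/(ω·C) = 0 - j1.279e+04 Ω
  Z2: Z = 1/(jωC) = -j/(ω·C) = 0 - j1089 Ω
  Z3: Z = 1/(jωC) = -j/(ω·C) = 0 - j2636 Ω
Step 3 — With the output port shorted to ground, the output series arm Z2 runs from the junction to ground; the shunt arm Z3 also runs from the junction to ground. They appear in parallel: Z3 || Z2 = 0 - j770.7 Ω.
Step 4 — Series with input arm Z1: Z_in = Z1 + (Z3 || Z2) = 0 - j1.356e+04 Ω = 1.356e+04∠-90.0° Ω.
Step 5 — Source phasor: V = 5.17∠-60.0° V = 2.585 - j4.477 V.
Step 6 — Current: I = V / Z = 0.0003301 + j0.0001906 A = 0.0003812∠30.0° A.
Step 7 — Complex power: S = V·I* = 0 - j0.001971 VA.
Step 8 — Real power: P = Re(S) = 0 W.
Step 9 — Reactive power: Q = Im(S) = -0.001971 VAR.
Step 10 — Apparent power: |S| = 0.001971 VA.
Step 11 — Power factor: PF = P/|S| = 0 (leading).

(a) P = 0 W  (b) Q = -0.001971 VAR  (c) S = 0.001971 VA  (d) PF = 0 (leading)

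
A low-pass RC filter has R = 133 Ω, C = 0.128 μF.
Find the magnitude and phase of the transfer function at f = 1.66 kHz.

Step 1 — Angular frequency: ω = 2π·1660 = 1.043e+04 rad/s.
Step 2 — Transfer function: H(jω) = 1/(1 + jωRC).
Step 3 — Denominator: 1 + jωRC = 1 + j·1.043e+04·133·1.28e-07 = 1 + j0.1776.
Step 4 — H = 0.9694 - j0.1721.
Step 5 — Magnitude: |H| = 0.9846 (-0.1 dB); phase: φ = -10.1°.

|H| = 0.9846 (-0.1 dB), φ = -10.1°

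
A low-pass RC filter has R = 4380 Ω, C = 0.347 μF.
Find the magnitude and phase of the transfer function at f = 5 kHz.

Step 1 — Angular frequency: ω = 2π·5000 = 3.142e+04 rad/s.
Step 2 — Transfer function: H(jω) = 1/(1 + jωRC).
Step 3 — Denominator: 1 + jωRC = 1 + j·3.142e+04·4380·3.47e-07 = 1 + j47.75.
Step 4 — H = 0.0004384 - j0.02093.
Step 5 — Magnitude: |H| = 0.02094 (-33.6 dB); phase: φ = -88.8°.

|H| = 0.02094 (-33.6 dB), φ = -88.8°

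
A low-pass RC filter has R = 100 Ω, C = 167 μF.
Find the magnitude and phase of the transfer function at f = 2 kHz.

Step 1 — Angular frequency: ω = 2π·2000 = 1.257e+04 rad/s.
Step 2 — Transfer function: H(jω) = 1/(1 + jωRC).
Step 3 — Denominator: 1 + jωRC = 1 + j·1.257e+04·100·0.000167 = 1 + j209.9.
Step 4 — H = 2.271e-05 - j0.004765.
Step 5 — Magnitude: |H| = 0.004765 (-46.4 dB); phase: φ = -89.7°.

|H| = 0.004765 (-46.4 dB), φ = -89.7°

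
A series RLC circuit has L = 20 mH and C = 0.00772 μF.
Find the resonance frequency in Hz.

Step 1 — Resonance condition Im(Z)=0 gives ω₀ = 1/√(LC).
Step 2 — ω₀ = 1/√(0.02·7.72e-09) = 8.048e+04 rad/s.
Step 3 — f₀ = ω₀/(2π) = 1.281e+04 Hz.

f₀ = 1.281e+04 Hz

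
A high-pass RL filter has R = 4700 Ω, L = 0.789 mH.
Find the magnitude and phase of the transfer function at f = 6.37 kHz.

Step 1 — Angular frequency: ω = 2π·6370 = 4.002e+04 rad/s.
Step 2 — Transfer function: H(jω) = jωL/(R + jωL).
Step 3 — Numerator jωL = j·31.58; denominator R + jωL = 4700 + j31.58.
Step 4 — H = 4.514e-05 + j0.006719.
Step 5 — Magnitude: |H| = 0.006719 (-43.5 dB); phase: φ = 89.6°.

|H| = 0.006719 (-43.5 dB), φ = 89.6°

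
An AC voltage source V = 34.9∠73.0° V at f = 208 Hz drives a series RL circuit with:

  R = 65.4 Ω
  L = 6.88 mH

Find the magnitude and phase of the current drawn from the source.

Step 1 — Angular frequency: ω = 2π·f = 2π·208 = 1307 rad/s.
Step 2 — Component impedances:
  R: Z = R = 65.4 Ω
  L: Z = jωL = j·1307·0.00688 = 0 + j8.991 Ω
Step 3 — Series combination: Z_total = R + L = 65.4 + j8.991 Ω = 66.02∠7.8° Ω.
Step 4 — Source phasor: V = 34.9∠73.0° V = 10.2 + j33.38 V.
Step 5 — Ohm's law: I = V / Z_total = (10.2 + j33.38) / (65.4 + j8.991) = 0.222 + j0.4798 A.
Step 6 — Convert to polar: |I| = 0.5287 A, ∠I = 65.2°.

I = 0.5287∠65.2° A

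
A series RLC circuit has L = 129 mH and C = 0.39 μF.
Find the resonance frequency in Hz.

Step 1 — Resonance condition Im(Z)=0 gives ω₀ = 1/√(LC).
Step 2 — ω₀ = 1/√(0.129·3.9e-07) = 4458 rad/s.
Step 3 — f₀ = ω₀/(2π) = 709.6 Hz.

f₀ = 709.6 Hz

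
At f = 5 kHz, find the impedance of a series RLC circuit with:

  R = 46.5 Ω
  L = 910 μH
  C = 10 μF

Step 1 — Angular frequency: ω = 2π·f = 2π·5000 = 3.142e+04 rad/s.
Step 2 — Component impedances:
  R: Z = R = 46.5 Ω
  L: Z = jωL = j·3.142e+04·0.00091 = 0 + j28.59 Ω
  C: Z = 1/(jωC) = -j/(ω·C) = 0 - j3.183 Ω
Step 3 — Series combination: Z_total = R + L + C = 46.5 + j25.41 Ω = 52.99∠28.7° Ω.

Z = 46.5 + j25.41 Ω = 52.99∠28.7° Ω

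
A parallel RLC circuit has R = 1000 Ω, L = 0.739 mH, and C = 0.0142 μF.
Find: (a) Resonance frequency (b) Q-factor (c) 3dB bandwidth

Step 1 — Resonance: ω₀ = 1/√(LC) = 1/√(0.000739·1.42e-08) = 3.087e+05 rad/s.
Step 2 — f₀ = ω₀/(2π) = 4.913e+04 Hz.
Step 3 — Parallel Q: Q = R/(ω₀L) = 1000/(3.087e+05·0.000739) = 4.384.
Step 4 — Bandwidth: Δω = ω₀/Q = 7.042e+04 rad/s; BW = Δω/(2π) = 1.121e+04 Hz.

(a) f₀ = 4.913e+04 Hz  (b) Q = 4.384  (c) BW = 1.121e+04 Hz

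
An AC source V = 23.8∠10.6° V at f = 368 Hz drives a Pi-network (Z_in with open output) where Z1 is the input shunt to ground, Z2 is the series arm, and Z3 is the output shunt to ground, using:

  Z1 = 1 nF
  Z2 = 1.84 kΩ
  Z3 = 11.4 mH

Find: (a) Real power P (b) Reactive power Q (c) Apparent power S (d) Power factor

Step 1 — Angular frequency: ω = 2π·f = 2π·368 = 2312 rad/s.
Step 2 — Component impedances:
  Z1: Z = 1/(jωC) = -j/(ω·C) = 0 - j4.325e+05 Ω
  Z2: Z = R = 1840 Ω
  Z3: Z = jωL = j·2312·0.0114 = 0 + j26.36 Ω
Step 3 — With open output, the series arm Z2 and the output shunt Z3 appear in series to ground: Z2 + Z3 = 1840 + j26.36 Ω.
Step 4 — Parallel with input shunt Z1: Z_in = Z1 || (Z2 + Z3) = 1840 + j18.53 Ω = 1840∠0.6° Ω.
Step 5 — Source phasor: V = 23.8∠10.6° V = 23.39 + j4.378 V.
Step 6 — Current: I = V / Z = 0.01274 + j0.002251 A = 0.01293∠10.0° A.
Step 7 — Complex power: S = V·I* = 0.3078 + j0.003099 VA.
Step 8 — Real power: P = Re(S) = 0.3078 W.
Step 9 — Reactive power: Q = Im(S) = 0.003099 VAR.
Step 10 — Apparent power: |S| = 0.3078 VA.
Step 11 — Power factor: PF = P/|S| = 0.9999 (lagging).

(a) P = 0.3078 W  (b) Q = 0.003099 VAR  (c) S = 0.3078 VA  (d) PF = 0.9999 (lagging)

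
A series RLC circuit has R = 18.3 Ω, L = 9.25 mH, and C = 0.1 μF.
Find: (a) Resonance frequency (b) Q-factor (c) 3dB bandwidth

Step 1 — Resonance: ω₀ = 1/√(LC) = 1/√(0.00925·1e-07) = 3.288e+04 rad/s.
Step 2 — f₀ = ω₀/(2π) = 5233 Hz.
Step 3 — Series Q: Q = ω₀L/R = 3.288e+04·0.00925/18.3 = 16.62.
Step 4 — Bandwidth: Δω = ω₀/Q = 1978 rad/s; BW = Δω/(2π) = 314.9 Hz.

(a) f₀ = 5233 Hz  (b) Q = 16.62  (c) BW = 314.9 Hz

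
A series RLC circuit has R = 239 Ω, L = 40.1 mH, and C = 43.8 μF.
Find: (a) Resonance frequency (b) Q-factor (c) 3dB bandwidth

Step 1 — Resonance condition Im(Z)=0 gives ω₀ = 1/√(LC).
Step 2 — ω₀ = 1/√(0.0401·4.38e-05) = 754.6 rad/s.
Step 3 — f₀ = ω₀/(2π) = 120.1 Hz.
Step 4 — Series Q: Q = ω₀L/R = 754.6·0.0401/239 = 0.1266.
Step 5 — 3dB bandwidth: Δω = ω₀/Q = 5960 rad/s; BW = Δω/(2π) = 948.6 Hz.

(a) f₀ = 120.1 Hz  (b) Q = 0.1266  (c) BW = 948.6 Hz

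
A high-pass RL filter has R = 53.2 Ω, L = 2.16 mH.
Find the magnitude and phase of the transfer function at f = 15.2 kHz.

Step 1 — Angular frequency: ω = 2π·1.52e+04 = 9.55e+04 rad/s.
Step 2 — Transfer function: H(jω) = jωL/(R + jωL).
Step 3 — Numerator jωL = j·206.3; denominator R + jωL = 53.2 + j206.3.
Step 4 — H = 0.9376 + j0.2418.
Step 5 — Magnitude: |H| = 0.9683 (-0.3 dB); phase: φ = 14.5°.

|H| = 0.9683 (-0.3 dB), φ = 14.5°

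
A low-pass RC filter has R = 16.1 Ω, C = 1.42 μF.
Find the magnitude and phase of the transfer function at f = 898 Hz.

Step 1 — Angular frequency: ω = 2π·898 = 5642 rad/s.
Step 2 — Transfer function: H(jω) = 1/(1 + jωRC).
Step 3 — Denominator: 1 + jωRC = 1 + j·5642·16.1·1.42e-06 = 1 + j0.129.
Step 4 — H = 0.9836 - j0.1269.
Step 5 — Magnitude: |H| = 0.9918 (-0.1 dB); phase: φ = -7.4°.

|H| = 0.9918 (-0.1 dB), φ = -7.4°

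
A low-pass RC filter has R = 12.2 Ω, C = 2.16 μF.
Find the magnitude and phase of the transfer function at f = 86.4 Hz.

Step 1 — Angular frequency: ω = 2π·86.4 = 542.9 rad/s.
Step 2 — Transfer function: H(jω) = 1/(1 + jωRC).
Step 3 — Denominator: 1 + jωRC = 1 + j·542.9·12.2·2.16e-06 = 1 + j0.01431.
Step 4 — H = 0.9998 - j0.0143.
Step 5 — Magnitude: |H| = 0.9999 (-0.0 dB); phase: φ = -0.8°.

|H| = 0.9999 (-0.0 dB), φ = -0.8°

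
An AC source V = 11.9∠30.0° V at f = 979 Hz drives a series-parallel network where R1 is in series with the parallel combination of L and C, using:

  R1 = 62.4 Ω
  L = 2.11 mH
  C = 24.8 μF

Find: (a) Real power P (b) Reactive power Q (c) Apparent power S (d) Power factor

Step 1 — Angular frequency: ω = 2π·f = 2π·979 = 6151 rad/s.
Step 2 — Component impedances:
  R1: Z = R = 62.4 Ω
  L: Z = jωL = j·6151·0.00211 = 0 + j12.98 Ω
  C: Z = 1/(jωC) = -j/(ω·C) = 0 - j6.555 Ω
Step 3 — Parallel branch: L || C = 1/(1/L + 1/C) = 0 - j13.24 Ω.
Step 4 — Series with R1: Z_total = R1 + (L || C) = 62.4 - j13.24 Ω = 63.79∠-12.0° Ω.
Step 5 — Source phasor: V = 11.9∠30.0° V = 10.31 + j5.95 V.
Step 6 — Current: I = V / Z = 0.1387 + j0.1248 A = 0.1865∠42.0° A.
Step 7 — Complex power: S = V·I* = 2.172 - j0.4609 VA.
Step 8 — Real power: P = Re(S) = 2.172 W.
Step 9 — Reactive power: Q = Im(S) = -0.4609 VAR.
Step 10 — Apparent power: |S| = 2.22 VA.
Step 11 — Power factor: PF = P/|S| = 0.9782 (leading).

(a) P = 2.172 W  (b) Q = -0.4609 VAR  (c) S = 2.22 VA  (d) PF = 0.9782 (leading)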